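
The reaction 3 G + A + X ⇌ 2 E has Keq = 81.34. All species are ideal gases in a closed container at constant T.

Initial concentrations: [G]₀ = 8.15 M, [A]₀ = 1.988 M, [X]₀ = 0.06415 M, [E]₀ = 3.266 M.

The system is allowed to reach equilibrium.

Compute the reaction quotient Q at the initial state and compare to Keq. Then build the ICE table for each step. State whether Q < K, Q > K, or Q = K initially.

Q₀ = 0.1545 vs Keq = 81.34 ⇒ Q<K, forward
Step 1:
                  G         A         X         E
  Initial      8.15     1.988   0.06415     3.266
  Change     -0.192    -0.064    -0.064     0.128
  Equil       7.958     1.924 1.4605e-04     3.394
  solve Keq expr → x = 0.064; check Q = 81.34

Q₀ = 0.1545; Q < K (proceeds forward)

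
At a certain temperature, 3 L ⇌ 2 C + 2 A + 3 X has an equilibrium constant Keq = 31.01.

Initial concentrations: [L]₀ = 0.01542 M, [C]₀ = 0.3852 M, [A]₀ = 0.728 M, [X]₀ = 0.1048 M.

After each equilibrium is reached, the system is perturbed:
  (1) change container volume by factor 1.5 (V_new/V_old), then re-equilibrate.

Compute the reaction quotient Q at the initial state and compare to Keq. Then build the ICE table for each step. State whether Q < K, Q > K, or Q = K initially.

Q₀ = 24.69; Q < K (proceeds forward)

Q₀ = 24.69 vs Keq = 31.01 ⇒ Q<K, forward
Step 1:
                   L          C          A          X
  Initial    0.01542     0.3852      0.728     0.1048
  Change  -9.7147e-04 6.4765e-04 6.4765e-04 9.7147e-04
  Equil      0.01445     0.3858     0.7286     0.1058
  solve Keq expr → x = 3.2382e-04; check Q = 31.01
Then change container volume by factor 1.5 (V_new/V_old).
Step 2:
                   L          C          A          X
  Initial   0.009632     0.2572     0.4858    0.07051
  Change   -0.003673   0.002449   0.002449   0.003673
  Equil     0.005959     0.2597     0.4882    0.07419
  solve Keq expr → x = 0.001224; check Q = 31.01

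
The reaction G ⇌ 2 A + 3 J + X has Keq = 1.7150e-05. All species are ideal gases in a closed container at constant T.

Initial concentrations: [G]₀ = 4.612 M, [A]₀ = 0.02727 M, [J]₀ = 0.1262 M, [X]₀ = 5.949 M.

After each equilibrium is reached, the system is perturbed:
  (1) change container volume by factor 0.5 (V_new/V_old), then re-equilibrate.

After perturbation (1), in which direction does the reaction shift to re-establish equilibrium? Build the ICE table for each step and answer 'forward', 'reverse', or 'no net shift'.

Direction: reverse

Q₀ = 1.9280e-06 vs Keq = 1.7150e-05 ⇒ Q<K, forward
Step 1:
                   G          A          J          X
  I            4.612    0.02727     0.1262      5.949
  C         -0.01326    0.02652    0.03978    0.01326
  E            4.599    0.05379      0.166      5.962
  solve Keq expr → x = 0.01326; check Q = 1.7150e-05
Then change container volume by factor 0.5 (V_new/V_old).
Step 2:
                   G          A          J          X
  I            9.197     0.1076      0.332      11.92
  C          0.03642   -0.07284    -0.1093   -0.03642
  E            9.234    0.03473     0.2227      11.89
  solve Keq expr → x = -0.03642; check Q = 1.7150e-05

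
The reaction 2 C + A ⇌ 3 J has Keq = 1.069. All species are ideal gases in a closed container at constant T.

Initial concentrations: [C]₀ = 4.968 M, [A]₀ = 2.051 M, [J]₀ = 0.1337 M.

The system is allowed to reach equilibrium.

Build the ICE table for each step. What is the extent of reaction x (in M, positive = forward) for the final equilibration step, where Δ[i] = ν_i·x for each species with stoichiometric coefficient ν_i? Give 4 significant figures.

Q₀ = 4.7213e-05 vs Keq = 1.069 ⇒ Q<K, forward
Step 1:
                    C           A           J
  Initial       4.968       2.051      0.1337
  Change       -1.575     -0.7875       2.362
  Equil         3.393       1.264       2.496
  solve Keq expr → x = 0.7875; check Q = 1.069

x = 0.7875 M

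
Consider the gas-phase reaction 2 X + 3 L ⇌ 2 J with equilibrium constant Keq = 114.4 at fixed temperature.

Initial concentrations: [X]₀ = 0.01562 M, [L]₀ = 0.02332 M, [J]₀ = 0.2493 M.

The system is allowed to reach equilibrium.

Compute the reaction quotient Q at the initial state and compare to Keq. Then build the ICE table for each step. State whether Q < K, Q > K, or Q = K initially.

Q₀ = 2.0086e+07; Q > K (proceeds reverse)

Q₀ = 2.0086e+07 vs Keq = 114.4 ⇒ Q>K, reverse
Step 1:
                  X         L         J
  Initial   0.01562   0.02332    0.2493
  Change     0.1189    0.1784   -0.1189
  Equil      0.1345    0.2017    0.1304
  solve Keq expr → x = -0.05946; check Q = 114.4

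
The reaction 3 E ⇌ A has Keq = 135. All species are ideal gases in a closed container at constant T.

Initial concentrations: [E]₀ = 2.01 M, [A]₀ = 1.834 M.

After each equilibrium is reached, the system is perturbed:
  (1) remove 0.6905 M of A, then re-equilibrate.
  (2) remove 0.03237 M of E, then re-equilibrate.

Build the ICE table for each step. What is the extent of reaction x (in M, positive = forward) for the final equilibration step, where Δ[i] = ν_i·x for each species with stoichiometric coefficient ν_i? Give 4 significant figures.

Q₀ = 0.2258 vs Keq = 135 ⇒ Q<K, forward
Step 1:
                   E          A
  init          2.01      1.834
  Δ           -1.748     0.5828
  eq          0.2616      2.417
  solve Keq expr → x = 0.5828; check Q = 135
Then remove 0.6905 M of A.
Step 2:
                   E          A
  init        0.2616      1.726
  Δ         -0.02734   0.009114
  eq          0.2343      1.735
  solve Keq expr → x = 0.009114; check Q = 135
Then remove 0.03237 M of E.
Step 3:
                   E          A
  init        0.2019      1.735
  Δ          0.03189   -0.01063
  eq          0.2338      1.725
  solve Keq expr → x = -0.01063; check Q = 135

x = -0.01063 M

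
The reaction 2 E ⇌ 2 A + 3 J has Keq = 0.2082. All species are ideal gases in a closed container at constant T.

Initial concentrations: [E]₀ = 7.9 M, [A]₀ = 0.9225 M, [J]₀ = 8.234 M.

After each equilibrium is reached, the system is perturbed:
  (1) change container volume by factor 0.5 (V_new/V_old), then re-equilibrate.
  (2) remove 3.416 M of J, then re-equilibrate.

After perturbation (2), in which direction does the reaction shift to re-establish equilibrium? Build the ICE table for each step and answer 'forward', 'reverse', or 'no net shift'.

Direction: forward

Q₀ = 7.612 vs Keq = 0.2082 ⇒ Q>K, reverse
Step 1:
                   E          A          J
  init           7.9     0.9225      8.234
  Δ           0.7172    -0.7172     -1.076
  eq           8.617     0.2053      7.158
  solve Keq expr → x = -0.3586; check Q = 0.2082
Then change container volume by factor 0.5 (V_new/V_old).
Step 2:
                   E          A          J
  init         17.23     0.4106      14.32
  Δ           0.2571    -0.2571    -0.3857
  eq           17.49     0.1535      13.93
  solve Keq expr → x = -0.1286; check Q = 0.2082
Then remove 3.416 M of J.
Step 3:
                   E          A          J
  init         17.49     0.1535      10.51
  Δ         -0.07584    0.07584     0.1138
  eq           17.42     0.2293      10.63
  solve Keq expr → x = 0.03792; check Q = 0.2082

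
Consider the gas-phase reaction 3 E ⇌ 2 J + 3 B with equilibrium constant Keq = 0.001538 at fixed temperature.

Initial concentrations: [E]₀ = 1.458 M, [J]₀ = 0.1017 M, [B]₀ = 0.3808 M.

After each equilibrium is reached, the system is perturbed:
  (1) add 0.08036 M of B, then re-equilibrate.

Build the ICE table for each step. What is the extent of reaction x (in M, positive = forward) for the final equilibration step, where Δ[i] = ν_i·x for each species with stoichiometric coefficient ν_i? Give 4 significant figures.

Q₀ = 1.8427e-04 vs Keq = 0.001538 ⇒ Q<K, forward
Step 1:
                   E          J          B
  I            1.458     0.1017     0.3808
  C          -0.1125    0.07498     0.1125
  E            1.346     0.1767     0.4933
  solve Keq expr → x = 0.03749; check Q = 0.001538
Then add 0.08036 M of B.
Step 2:
                   E          J          B
  I            1.346     0.1767     0.5736
  C          0.02909   -0.01939   -0.02909
  E            1.375     0.1573     0.5445
  solve Keq expr → x = -0.009696; check Q = 0.001538

x = -0.009696 M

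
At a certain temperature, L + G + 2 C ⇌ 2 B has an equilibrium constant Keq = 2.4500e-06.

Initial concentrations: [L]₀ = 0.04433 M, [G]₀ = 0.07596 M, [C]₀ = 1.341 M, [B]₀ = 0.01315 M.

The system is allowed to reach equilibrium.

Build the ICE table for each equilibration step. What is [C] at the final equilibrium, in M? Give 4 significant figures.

Q₀ = 0.02856 vs Keq = 2.4500e-06 ⇒ Q>K, reverse
Step 1:
                    L           G           C           B
  Initial     0.04433     0.07596       1.341     0.01315
  Change     0.006506    0.006506     0.01301    -0.01301
  Equil       0.05084     0.08247       1.354  1.3722e-04
  solve Keq expr → x = -0.006506; check Q = 2.4500e-06

[C]_eq = 1.354 M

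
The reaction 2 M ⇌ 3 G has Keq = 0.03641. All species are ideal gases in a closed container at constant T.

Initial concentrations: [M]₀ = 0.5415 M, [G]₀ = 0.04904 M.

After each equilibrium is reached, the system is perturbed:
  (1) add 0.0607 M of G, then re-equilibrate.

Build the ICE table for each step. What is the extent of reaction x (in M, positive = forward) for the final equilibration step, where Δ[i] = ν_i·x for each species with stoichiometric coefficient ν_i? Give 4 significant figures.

Q₀ = 4.0221e-04 vs Keq = 0.03641 ⇒ Q<K, forward
Step 1:
                  M         G
  I          0.5415   0.04904
  C        -0.09616    0.1442
  E          0.4453    0.1933
  solve Keq expr → x = 0.04808; check Q = 0.03641
Then add 0.0607 M of G.
Step 2:
                  M         G
  I          0.4453     0.254
  C         0.03399  -0.05099
  E          0.4793     0.203
  solve Keq expr → x = -0.017; check Q = 0.03641

x = -0.017 M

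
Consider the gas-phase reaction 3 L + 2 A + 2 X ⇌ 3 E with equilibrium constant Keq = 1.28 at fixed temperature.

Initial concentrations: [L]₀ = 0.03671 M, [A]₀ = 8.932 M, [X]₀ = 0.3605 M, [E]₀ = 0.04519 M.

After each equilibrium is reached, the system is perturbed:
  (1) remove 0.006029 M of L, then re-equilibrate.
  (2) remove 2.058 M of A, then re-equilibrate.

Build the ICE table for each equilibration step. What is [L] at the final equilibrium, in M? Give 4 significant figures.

[L]_eq = 0.0255 M

Q₀ = 0.1799 vs Keq = 1.28 ⇒ Q<K, forward
Step 1:
                  L         A         X         E
  init      0.03671     8.932    0.3605   0.04519
  Δ        -0.01212  -0.00808  -0.00808   0.01212
  eq        0.02459     8.924    0.3524   0.05731
  solve Keq expr → x = 0.00404; check Q = 1.28
Then remove 0.006029 M of L.
Step 2:
                  L         A         X         E
  init      0.01856     8.924    0.3524   0.05731
  Δ        0.004133  0.002755  0.002755 -0.004133
  eq        0.02269     8.927    0.3552   0.05318
  solve Keq expr → x = -0.001378; check Q = 1.28
Then remove 2.058 M of A.
Step 3:
                  L         A         X         E
  init      0.02269     6.869    0.3552   0.05318
  Δ         0.00281  0.001873  0.001873  -0.00281
  eq         0.0255     6.871     0.357   0.05037
  solve Keq expr → x = -9.3667e-04; check Q = 1.28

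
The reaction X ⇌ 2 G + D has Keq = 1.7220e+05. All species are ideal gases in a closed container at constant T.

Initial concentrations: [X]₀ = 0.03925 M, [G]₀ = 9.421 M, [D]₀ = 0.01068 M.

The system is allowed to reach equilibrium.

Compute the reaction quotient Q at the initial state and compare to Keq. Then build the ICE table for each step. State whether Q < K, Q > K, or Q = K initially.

Q₀ = 24.15 vs Keq = 1.7220e+05 ⇒ Q<K, forward
Step 1:
                    X           G           D
  Initial     0.03925       9.421     0.01068
  Change     -0.03922     0.07845     0.03922
  Equil    2.6152e-05       9.499      0.0499
  solve Keq expr → x = 0.03922; check Q = 1.7220e+05

Q₀ = 24.15; Q < K (proceeds forward)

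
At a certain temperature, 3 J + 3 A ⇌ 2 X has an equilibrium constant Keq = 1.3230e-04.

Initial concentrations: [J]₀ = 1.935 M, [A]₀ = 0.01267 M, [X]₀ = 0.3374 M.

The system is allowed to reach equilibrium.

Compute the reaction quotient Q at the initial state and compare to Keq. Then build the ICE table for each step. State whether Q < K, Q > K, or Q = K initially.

Q₀ = 7725; Q > K (proceeds reverse)

Q₀ = 7725 vs Keq = 1.3230e-04 ⇒ Q>K, reverse
Step 1:
                  J         A         X
  Initial     1.935   0.01267    0.3374
  Change     0.4834    0.4834   -0.3223
  Equil       2.418    0.4961   0.01512
  solve Keq expr → x = -0.1611; check Q = 1.3230e-04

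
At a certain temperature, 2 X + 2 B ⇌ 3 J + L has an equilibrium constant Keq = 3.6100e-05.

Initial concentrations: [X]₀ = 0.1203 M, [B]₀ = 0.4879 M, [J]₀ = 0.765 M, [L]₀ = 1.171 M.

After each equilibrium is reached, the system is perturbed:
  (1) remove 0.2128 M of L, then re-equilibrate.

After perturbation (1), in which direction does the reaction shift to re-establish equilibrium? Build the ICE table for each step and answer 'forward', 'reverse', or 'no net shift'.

Q₀ = 152.2 vs Keq = 3.6100e-05 ⇒ Q>K, reverse
Step 1:
                   X          B          J          L
  Initial     0.1203     0.4879      0.765      1.171
  Change      0.4939     0.4939    -0.7408    -0.2469
  Equil       0.6142     0.9818    0.02422     0.9241
  solve Keq expr → x = -0.2469; check Q = 3.6100e-05
Then remove 0.2128 M of L.
Step 2:
                   X          B          J          L
  Initial     0.6142     0.9818    0.02422     0.7113
  Change   -0.001422  -0.001422   0.002133 7.1089e-04
  Equil       0.6127     0.9803    0.02635      0.712
  solve Keq expr → x = 7.1089e-04; check Q = 3.6100e-05

Direction: forward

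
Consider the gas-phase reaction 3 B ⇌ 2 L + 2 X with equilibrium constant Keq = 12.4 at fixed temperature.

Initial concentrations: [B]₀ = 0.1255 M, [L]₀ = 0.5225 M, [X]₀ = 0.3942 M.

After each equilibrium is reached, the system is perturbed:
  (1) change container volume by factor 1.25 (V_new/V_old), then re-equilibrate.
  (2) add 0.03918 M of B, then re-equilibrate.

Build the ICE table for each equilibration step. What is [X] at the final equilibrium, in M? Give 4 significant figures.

[X]_eq = 0.3298 M

Q₀ = 21.46 vs Keq = 12.4 ⇒ Q>K, reverse
Step 1:
                   B          L          X
  init        0.1255     0.5225     0.3942
  Δ          0.01942   -0.01295   -0.01295
  eq          0.1449     0.5096     0.3813
  solve Keq expr → x = -0.006473; check Q = 12.4
Then change container volume by factor 1.25 (V_new/V_old).
Step 2:
                   B          L          X
  init        0.1159     0.4076      0.305
  Δ         -0.00652   0.004346   0.004346
  eq          0.1094      0.412     0.3093
  solve Keq expr → x = 0.002173; check Q = 12.4
Then add 0.03918 M of B.
Step 3:
                   B          L          X
  init        0.1486      0.412     0.3093
  Δ         -0.03066    0.02044    0.02044
  eq          0.1179     0.4324     0.3298
  solve Keq expr → x = 0.01022; check Q = 12.4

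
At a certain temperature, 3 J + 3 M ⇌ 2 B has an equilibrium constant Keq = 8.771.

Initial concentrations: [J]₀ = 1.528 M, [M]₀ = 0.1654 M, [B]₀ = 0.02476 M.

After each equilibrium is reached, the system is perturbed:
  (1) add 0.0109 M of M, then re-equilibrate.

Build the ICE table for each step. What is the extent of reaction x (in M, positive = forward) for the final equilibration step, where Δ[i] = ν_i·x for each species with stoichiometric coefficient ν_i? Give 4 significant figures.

Q₀ = 0.03798 vs Keq = 8.771 ⇒ Q<K, forward
Step 1:
                  J         M         B
  init        1.528    0.1654   0.02476
  Δ        -0.09746  -0.09746   0.06497
  eq          1.431   0.06794   0.08973
  solve Keq expr → x = 0.03249; check Q = 8.771
Then add 0.0109 M of M.
Step 2:
                  J         M         B
  init        1.431   0.07884   0.08973
  Δ       -0.007882 -0.007882  0.005255
  eq          1.423   0.07096   0.09499
  solve Keq expr → x = 0.002627; check Q = 8.771

x = 0.002627 M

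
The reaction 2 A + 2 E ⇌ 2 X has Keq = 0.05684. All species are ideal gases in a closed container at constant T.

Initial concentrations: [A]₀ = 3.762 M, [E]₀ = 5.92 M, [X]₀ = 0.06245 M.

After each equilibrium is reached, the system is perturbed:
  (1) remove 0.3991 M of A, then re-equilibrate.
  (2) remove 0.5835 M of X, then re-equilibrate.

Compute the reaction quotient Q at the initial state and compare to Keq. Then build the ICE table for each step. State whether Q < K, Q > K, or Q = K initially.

Q₀ = 7.8629e-06; Q < K (proceeds forward)

Q₀ = 7.8629e-06 vs Keq = 0.05684 ⇒ Q<K, forward
Step 1:
                    A           E           X
  I             3.762        5.92     0.06245
  C            -1.826      -1.826       1.826
  E             1.936       4.094       1.889
  solve Keq expr → x = 0.9132; check Q = 0.05684
Then remove 0.3991 M of A.
Step 2:
                    A           E           X
  I             1.536       4.094       1.889
  C            0.1636      0.1636     -0.1636
  E               1.7       4.257       1.725
  solve Keq expr → x = -0.08178; check Q = 0.05684
Then remove 0.5835 M of X.
Step 3:
                    A           E           X
  I               1.7       4.257       1.142
  C           -0.2471     -0.2471      0.2471
  E             1.453        4.01       1.389
  solve Keq expr → x = 0.1236; check Q = 0.05684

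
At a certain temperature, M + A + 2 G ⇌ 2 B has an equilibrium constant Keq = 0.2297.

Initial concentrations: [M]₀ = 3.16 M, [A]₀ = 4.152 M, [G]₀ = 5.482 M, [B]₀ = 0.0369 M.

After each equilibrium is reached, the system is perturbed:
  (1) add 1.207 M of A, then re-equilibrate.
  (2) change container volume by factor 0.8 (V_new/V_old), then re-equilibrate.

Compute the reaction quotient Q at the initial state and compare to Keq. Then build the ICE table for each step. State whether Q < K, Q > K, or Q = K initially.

Q₀ = 3.4533e-06 vs Keq = 0.2297 ⇒ Q<K, forward
Step 1:
                  M         A         G         B
  init         3.16     4.152     5.482    0.0369
  Δ          -1.399    -1.399    -2.797     2.797
  eq          1.761     2.753     2.685     2.834
  solve Keq expr → x = 1.399; check Q = 0.2297
Then add 1.207 M of A.
Step 2:
                  M         A         G         B
  init        1.761      3.96     2.685     2.834
  Δ         -0.0969   -0.0969   -0.1938    0.1938
  eq          1.665     3.864     2.491     3.028
  solve Keq expr → x = 0.0969; check Q = 0.2297
Then change container volume by factor 0.8 (V_new/V_old).
Step 3:
                  M         A         G         B
  init        2.081     4.829     3.114     3.785
  Δ         -0.1451   -0.1451   -0.2903    0.2903
  eq          1.936     4.684     2.824     4.075
  solve Keq expr → x = 0.1451; check Q = 0.2297

Q₀ = 3.4533e-06; Q < K (proceeds forward)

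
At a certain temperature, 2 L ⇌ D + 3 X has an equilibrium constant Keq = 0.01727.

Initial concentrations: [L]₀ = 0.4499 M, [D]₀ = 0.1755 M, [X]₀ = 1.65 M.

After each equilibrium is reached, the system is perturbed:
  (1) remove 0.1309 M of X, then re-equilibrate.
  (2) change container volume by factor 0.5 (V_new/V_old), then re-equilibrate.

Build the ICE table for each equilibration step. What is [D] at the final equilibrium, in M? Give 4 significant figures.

Q₀ = 3.895 vs Keq = 0.01727 ⇒ Q>K, reverse
Step 1:
                    L           D           X
  Initial      0.4499      0.1755        1.65
  Change       0.3368     -0.1684     -0.5051
  Equil        0.7867    0.007122       1.145
  solve Keq expr → x = -0.1684; check Q = 0.01727
Then remove 0.1309 M of X.
Step 2:
                    L           D           X
  Initial      0.7867    0.007122       1.014
  Change     -0.00549    0.002745    0.008234
  Equil        0.7812    0.009867       1.022
  solve Keq expr → x = 0.002745; check Q = 0.01727
Then change container volume by factor 0.5 (V_new/V_old).
Step 3:
                    L           D           X
  Initial       1.562     0.01973       2.044
  Change      0.02856    -0.01428    -0.04285
  Equil         1.591    0.005451       2.002
  solve Keq expr → x = -0.01428; check Q = 0.01727

[D]_eq = 0.005451 M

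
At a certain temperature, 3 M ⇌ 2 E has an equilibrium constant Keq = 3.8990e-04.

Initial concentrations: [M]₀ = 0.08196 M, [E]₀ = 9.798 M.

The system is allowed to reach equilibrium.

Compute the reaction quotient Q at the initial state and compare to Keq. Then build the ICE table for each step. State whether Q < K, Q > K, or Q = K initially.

Q₀ = 1.7437e+05; Q > K (proceeds reverse)

Q₀ = 1.7437e+05 vs Keq = 3.8990e-04 ⇒ Q>K, reverse
Step 1:
                    M           E
  I           0.08196       9.798
  C             13.25      -8.836
  E             13.34      0.9617
  solve Keq expr → x = -4.418; check Q = 3.8990e-04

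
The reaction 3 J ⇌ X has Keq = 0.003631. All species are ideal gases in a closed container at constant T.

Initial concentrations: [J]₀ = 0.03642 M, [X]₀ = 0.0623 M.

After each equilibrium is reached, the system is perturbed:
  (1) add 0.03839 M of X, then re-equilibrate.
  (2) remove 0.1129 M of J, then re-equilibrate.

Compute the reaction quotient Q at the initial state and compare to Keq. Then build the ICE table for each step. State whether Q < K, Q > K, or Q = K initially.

Q₀ = 1290; Q > K (proceeds reverse)

Q₀ = 1290 vs Keq = 0.003631 ⇒ Q>K, reverse
Step 1:
                  J         X
  init      0.03642    0.0623
  Δ          0.1868  -0.06226
  eq         0.2232 4.0374e-05
  solve Keq expr → x = -0.06226; check Q = 0.003631
Then add 0.03839 M of X.
Step 2:
                  J         X
  init       0.2232   0.03843
  Δ          0.1149  -0.03829
  eq         0.3381 1.4030e-04
  solve Keq expr → x = -0.03829; check Q = 0.003631
Then remove 0.1129 M of J.
Step 3:
                  J         X
  init       0.2252 1.4030e-04
  Δ       2.9604e-04 -9.8679e-05
  eq         0.2255 4.1616e-05
  solve Keq expr → x = -9.8679e-05; check Q = 0.003631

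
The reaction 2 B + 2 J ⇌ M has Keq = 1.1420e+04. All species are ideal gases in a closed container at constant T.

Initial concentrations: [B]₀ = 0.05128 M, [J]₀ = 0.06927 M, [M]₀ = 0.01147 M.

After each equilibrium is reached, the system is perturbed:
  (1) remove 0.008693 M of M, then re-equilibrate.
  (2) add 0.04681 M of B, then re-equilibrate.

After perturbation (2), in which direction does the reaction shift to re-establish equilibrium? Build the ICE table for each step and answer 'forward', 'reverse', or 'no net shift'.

Direction: forward

Q₀ = 909 vs Keq = 1.1420e+04 ⇒ Q<K, forward
Step 1:
                   B          J          M
  Initial    0.05128    0.06927    0.01147
  Change     -0.0218    -0.0218     0.0109
  Equil      0.02948    0.04747    0.02237
  solve Keq expr → x = 0.0109; check Q = 1.1420e+04
Then remove 0.008693 M of M.
Step 2:
                   B          J          M
  Initial    0.02948    0.04747    0.01368
  Change   -0.003278  -0.003278   0.001639
  Equil       0.0262    0.04419    0.01532
  solve Keq expr → x = 0.001639; check Q = 1.1420e+04
Then add 0.04681 M of B.
Step 3:
                   B          J          M
  Initial    0.07301    0.04419    0.01532
  Change    -0.01781   -0.01781   0.008906
  Equil       0.0552    0.02638    0.02422
  solve Keq expr → x = 0.008906; check Q = 1.1420e+04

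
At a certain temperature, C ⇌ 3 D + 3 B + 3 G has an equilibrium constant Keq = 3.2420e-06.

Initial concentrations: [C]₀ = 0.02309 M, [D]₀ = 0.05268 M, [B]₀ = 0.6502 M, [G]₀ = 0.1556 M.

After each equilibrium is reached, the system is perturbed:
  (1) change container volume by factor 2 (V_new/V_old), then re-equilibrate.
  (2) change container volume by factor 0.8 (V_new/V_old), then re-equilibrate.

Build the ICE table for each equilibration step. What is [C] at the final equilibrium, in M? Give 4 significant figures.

[C]_eq = 0.006996 M

Q₀ = 6.5567e-06 vs Keq = 3.2420e-06 ⇒ Q>K, reverse
Step 1:
                    C           D           B           G
  init        0.02309     0.05268      0.6502      0.1556
  Δ          0.002365   -0.007094   -0.007094   -0.007094
  eq          0.02545     0.04559      0.6431      0.1485
  solve Keq expr → x = -0.002365; check Q = 3.2420e-06
Then change container volume by factor 2 (V_new/V_old).
Step 2:
                    C           D           B           G
  init        0.01273     0.02279      0.3216     0.07425
  Δ           -0.0103     0.03089     0.03089     0.03089
  eq         0.002429     0.05369      0.3524      0.1051
  solve Keq expr → x = 0.0103; check Q = 3.2420e-06
Then change container volume by factor 0.8 (V_new/V_old).
Step 3:
                    C           D           B           G
  init       0.003037     0.06711      0.4406      0.1314
  Δ          0.003959    -0.01188    -0.01188    -0.01188
  eq         0.006996     0.05523      0.4287      0.1196
  solve Keq expr → x = -0.003959; check Q = 3.2420e-06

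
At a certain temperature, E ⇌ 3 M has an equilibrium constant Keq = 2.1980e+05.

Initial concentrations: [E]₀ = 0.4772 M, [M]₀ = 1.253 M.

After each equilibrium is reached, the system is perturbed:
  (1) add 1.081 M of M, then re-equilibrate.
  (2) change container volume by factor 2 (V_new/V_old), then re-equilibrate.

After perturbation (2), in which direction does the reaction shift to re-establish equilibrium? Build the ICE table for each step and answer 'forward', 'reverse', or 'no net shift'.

Direction: forward

Q₀ = 4.122 vs Keq = 2.1980e+05 ⇒ Q<K, forward
Step 1:
                   E          M
  Initial     0.4772      1.253
  Change     -0.4771      1.431
  Equil   8.8000e-05      2.684
  solve Keq expr → x = 0.4771; check Q = 2.1980e+05
Then add 1.081 M of M.
Step 2:
                   E          M
  Initial 8.8000e-05      3.765
  Change  1.5479e-04 -4.6436e-04
  Equil   2.4279e-04      3.765
  solve Keq expr → x = -1.5479e-04; check Q = 2.1980e+05
Then change container volume by factor 2 (V_new/V_old).
Step 3:
                   E          M
  Initial 1.2139e-04      1.882
  Change  -9.1031e-05 2.7309e-04
  Equil   3.0361e-05      1.883
  solve Keq expr → x = 9.1031e-05; check Q = 2.1980e+05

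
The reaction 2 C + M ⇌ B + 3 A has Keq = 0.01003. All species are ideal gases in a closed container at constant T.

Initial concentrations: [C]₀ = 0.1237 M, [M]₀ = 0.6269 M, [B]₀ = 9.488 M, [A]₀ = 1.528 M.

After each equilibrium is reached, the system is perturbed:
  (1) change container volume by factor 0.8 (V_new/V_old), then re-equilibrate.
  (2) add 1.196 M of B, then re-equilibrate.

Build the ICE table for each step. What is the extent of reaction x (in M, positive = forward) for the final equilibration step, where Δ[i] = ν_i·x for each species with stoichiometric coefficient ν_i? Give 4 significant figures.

Q₀ = 3529 vs Keq = 0.01003 ⇒ Q>K, reverse
Step 1:
                    C           M           B           A
  I            0.1237      0.6269       9.488       1.528
  C            0.9442      0.4721     -0.4721      -1.416
  E             1.068       1.099       9.016      0.1117
  solve Keq expr → x = -0.4721; check Q = 0.01003
Then change container volume by factor 0.8 (V_new/V_old).
Step 2:
                    C           M           B           A
  I             1.335       1.374       11.27      0.1396
  C          0.006326    0.003163   -0.003163   -0.009489
  E             1.341       1.377       11.27      0.1302
  solve Keq expr → x = -0.003163; check Q = 0.01003
Then add 1.196 M of B.
Step 3:
                    C           M           B           A
  I             1.341       1.377       12.46      0.1302
  C          0.002725    0.001363   -0.001363   -0.004088
  E             1.344       1.378       12.46      0.1261
  solve Keq expr → x = -0.001363; check Q = 0.01003

x = -0.001363 M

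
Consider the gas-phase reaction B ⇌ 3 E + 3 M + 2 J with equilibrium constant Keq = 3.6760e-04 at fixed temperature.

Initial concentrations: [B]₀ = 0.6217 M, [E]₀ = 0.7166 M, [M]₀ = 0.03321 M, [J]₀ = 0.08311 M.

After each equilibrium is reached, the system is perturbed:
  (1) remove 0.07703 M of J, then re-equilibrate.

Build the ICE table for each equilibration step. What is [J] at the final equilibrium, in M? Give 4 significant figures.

[J]_eq = 0.1413 M

Q₀ = 1.4975e-07 vs Keq = 3.6760e-04 ⇒ Q<K, forward
Step 1:
                   B          E          M          J
  Initial     0.6217     0.7166    0.03321    0.08311
  Change    -0.05559     0.1668     0.1668     0.1112
  Equil       0.5661     0.8834        0.2     0.1943
  solve Keq expr → x = 0.05559; check Q = 3.6760e-04
Then remove 0.07703 M of J.
Step 2:
                   B          E          M          J
  Initial     0.5661     0.8834        0.2     0.1173
  Change      -0.012    0.03599    0.03599    0.02399
  Equil       0.5541     0.9194      0.236     0.1413
  solve Keq expr → x = 0.012; check Q = 3.6760e-04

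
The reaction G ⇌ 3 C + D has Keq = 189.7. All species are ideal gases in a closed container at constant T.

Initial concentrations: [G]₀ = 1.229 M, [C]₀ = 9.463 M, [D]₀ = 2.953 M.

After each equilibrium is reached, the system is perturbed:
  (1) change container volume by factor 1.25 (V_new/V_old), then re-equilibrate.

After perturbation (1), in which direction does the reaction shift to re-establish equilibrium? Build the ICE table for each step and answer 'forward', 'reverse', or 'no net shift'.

Direction: forward

Q₀ = 2036 vs Keq = 189.7 ⇒ Q>K, reverse
Step 1:
                    G           C           D
  Initial       1.229       9.463       2.953
  Change        1.092      -3.277      -1.092
  Equil         2.321       6.186       1.861
  solve Keq expr → x = -1.092; check Q = 189.7
Then change container volume by factor 1.25 (V_new/V_old).
Step 2:
                    G           C           D
  Initial       1.857       4.949       1.488
  Change      -0.2307      0.6921      0.2307
  Equil         1.626       5.641       1.719
  solve Keq expr → x = 0.2307; check Q = 189.7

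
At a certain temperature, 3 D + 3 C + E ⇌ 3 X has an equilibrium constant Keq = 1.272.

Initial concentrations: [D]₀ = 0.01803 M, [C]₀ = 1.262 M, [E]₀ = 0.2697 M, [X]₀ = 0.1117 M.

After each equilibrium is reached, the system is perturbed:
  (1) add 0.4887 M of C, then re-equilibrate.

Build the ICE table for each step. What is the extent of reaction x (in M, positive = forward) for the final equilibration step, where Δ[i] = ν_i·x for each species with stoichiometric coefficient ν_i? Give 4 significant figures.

Q₀ = 438.6 vs Keq = 1.272 ⇒ Q>K, reverse
Step 1:
                  D         C         E         X
  init      0.01803     1.262    0.2697    0.1117
  Δ         0.04898   0.04898   0.01633  -0.04898
  eq        0.06701     1.311     0.286   0.06272
  solve Keq expr → x = -0.01633; check Q = 1.272
Then add 0.4887 M of C.
Step 2:
                  D         C         E         X
  init      0.06701       1.8     0.286   0.06272
  Δ       -0.009932 -0.009932 -0.003311  0.009932
  eq        0.05708      1.79    0.2827   0.07265
  solve Keq expr → x = 0.003311; check Q = 1.272

x = 0.003311 M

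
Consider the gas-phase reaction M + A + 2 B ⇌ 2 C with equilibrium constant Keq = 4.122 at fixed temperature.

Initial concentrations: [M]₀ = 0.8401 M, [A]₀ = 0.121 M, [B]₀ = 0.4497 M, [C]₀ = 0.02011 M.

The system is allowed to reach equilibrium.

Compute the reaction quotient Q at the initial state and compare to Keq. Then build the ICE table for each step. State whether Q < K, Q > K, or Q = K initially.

Q₀ = 0.01967 vs Keq = 4.122 ⇒ Q<K, forward
Step 1:
                   M          A          B          C
  I           0.8401      0.121     0.4497    0.02011
  C         -0.06142   -0.06142    -0.1228     0.1228
  E           0.7787    0.05958     0.3269     0.1429
  solve Keq expr → x = 0.06142; check Q = 4.122

Q₀ = 0.01967; Q < K (proceeds forward)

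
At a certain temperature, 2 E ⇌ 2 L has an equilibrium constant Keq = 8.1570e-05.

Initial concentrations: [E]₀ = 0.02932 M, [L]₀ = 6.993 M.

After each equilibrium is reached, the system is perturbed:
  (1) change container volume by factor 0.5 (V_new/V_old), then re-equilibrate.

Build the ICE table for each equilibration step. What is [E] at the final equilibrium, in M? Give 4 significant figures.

Q₀ = 5.6885e+04 vs Keq = 8.1570e-05 ⇒ Q>K, reverse
Step 1:
                    E           L
  init        0.02932       6.993
  Δ              6.93       -6.93
  eq            6.959     0.06286
  solve Keq expr → x = -3.465; check Q = 8.1570e-05
Then change container volume by factor 0.5 (V_new/V_old).
Step 2:
                    E           L
  init          13.92      0.1257
  Δ                 0           0
  eq            13.92      0.1257
  solve Keq expr → x = 0; check Q = 8.1570e-05

[E]_eq = 13.92 M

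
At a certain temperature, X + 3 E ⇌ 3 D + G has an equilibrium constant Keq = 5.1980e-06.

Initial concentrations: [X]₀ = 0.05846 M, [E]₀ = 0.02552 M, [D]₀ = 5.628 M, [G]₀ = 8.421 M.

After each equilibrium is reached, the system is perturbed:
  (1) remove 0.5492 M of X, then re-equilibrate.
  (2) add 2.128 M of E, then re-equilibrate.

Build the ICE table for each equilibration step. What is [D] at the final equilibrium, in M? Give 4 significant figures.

Q₀ = 1.5450e+09 vs Keq = 5.1980e-06 ⇒ Q>K, reverse
Step 1:
                   X          E          D          G
  I          0.05846    0.02552      5.628      8.421
  C            1.855      5.564     -5.564     -1.855
  E            1.913      5.589    0.06419      6.566
  solve Keq expr → x = -1.855; check Q = 5.1980e-06
Then remove 0.5492 M of X.
Step 2:
                   X          E          D          G
  I            1.364      5.589    0.06419      6.566
  C         0.002246   0.006739  -0.006739  -0.002246
  E            1.366      5.596    0.05745      6.564
  solve Keq expr → x = -0.002246; check Q = 5.1980e-06
Then add 2.128 M of E.
Step 3:
                   X          E          D          G
  I            1.366      7.724    0.05745      6.564
  C        -0.007153   -0.02146    0.02146   0.007153
  E            1.359      7.703     0.0789      6.571
  solve Keq expr → x = 0.007153; check Q = 5.1980e-06

[D]_eq = 0.0789 M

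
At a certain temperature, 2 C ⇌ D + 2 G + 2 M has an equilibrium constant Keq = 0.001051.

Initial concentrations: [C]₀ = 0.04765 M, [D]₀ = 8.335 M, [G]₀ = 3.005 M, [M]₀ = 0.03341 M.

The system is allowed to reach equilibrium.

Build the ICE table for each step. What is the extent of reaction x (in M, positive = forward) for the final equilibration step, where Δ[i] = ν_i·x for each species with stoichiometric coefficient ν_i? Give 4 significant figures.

x = -0.01655 M

Q₀ = 37 vs Keq = 0.001051 ⇒ Q>K, reverse
Step 1:
                    C           D           G           M
  I           0.04765       8.335       3.005     0.03341
  C            0.0331    -0.01655     -0.0331     -0.0331
  E           0.08075       8.318       2.972  3.0543e-04
  solve Keq expr → x = -0.01655; check Q = 0.001051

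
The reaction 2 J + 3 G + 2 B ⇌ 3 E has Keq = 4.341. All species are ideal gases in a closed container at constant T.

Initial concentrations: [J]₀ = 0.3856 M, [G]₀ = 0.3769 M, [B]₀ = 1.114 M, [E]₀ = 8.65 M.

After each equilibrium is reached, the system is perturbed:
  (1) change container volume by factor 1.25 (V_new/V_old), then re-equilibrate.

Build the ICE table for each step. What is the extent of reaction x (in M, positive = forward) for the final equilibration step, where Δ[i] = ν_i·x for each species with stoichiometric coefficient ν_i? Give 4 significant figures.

x = -0.07223 M

Q₀ = 6.5513e+04 vs Keq = 4.341 ⇒ Q>K, reverse
Step 1:
                   J          G          B          E
  Initial     0.3856     0.3769      1.114       8.65
  Change       1.075      1.612      1.075     -1.612
  Equil         1.46      1.989      2.189      7.038
  solve Keq expr → x = -0.5373; check Q = 4.341
Then change container volume by factor 1.25 (V_new/V_old).
Step 2:
                   J          G          B          E
  Initial      1.168      1.591      1.751      5.631
  Change      0.1445     0.2167     0.1445    -0.2167
  Equil        1.313      1.808      1.895      5.414
  solve Keq expr → x = -0.07223; check Q = 4.341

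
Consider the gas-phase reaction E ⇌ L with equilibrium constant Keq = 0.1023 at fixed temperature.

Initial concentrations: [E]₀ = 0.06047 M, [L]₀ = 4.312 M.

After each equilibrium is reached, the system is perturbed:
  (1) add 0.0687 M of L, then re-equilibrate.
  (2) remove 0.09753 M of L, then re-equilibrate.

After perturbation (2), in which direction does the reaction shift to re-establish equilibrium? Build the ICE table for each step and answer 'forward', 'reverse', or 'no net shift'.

Q₀ = 71.31 vs Keq = 0.1023 ⇒ Q>K, reverse
Step 1:
                    E           L
  I           0.06047       4.312
  C             3.906      -3.906
  E             3.967      0.4058
  solve Keq expr → x = -3.906; check Q = 0.1023
Then add 0.0687 M of L.
Step 2:
                    E           L
  I             3.967      0.4745
  C           0.06232    -0.06232
  E             4.029      0.4122
  solve Keq expr → x = -0.06232; check Q = 0.1023
Then remove 0.09753 M of L.
Step 3:
                    E           L
  I             4.029      0.3146
  C          -0.08848     0.08848
  E             3.941      0.4031
  solve Keq expr → x = 0.08848; check Q = 0.1023

Direction: forward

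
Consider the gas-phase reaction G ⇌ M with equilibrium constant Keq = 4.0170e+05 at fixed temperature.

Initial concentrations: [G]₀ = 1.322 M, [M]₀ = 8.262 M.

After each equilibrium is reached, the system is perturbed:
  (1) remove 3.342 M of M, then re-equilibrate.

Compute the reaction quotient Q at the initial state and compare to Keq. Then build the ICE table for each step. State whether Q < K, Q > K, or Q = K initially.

Q₀ = 6.25 vs Keq = 4.0170e+05 ⇒ Q<K, forward
Step 1:
                  G         M
  Initial     1.322     8.262
  Change     -1.322     1.322
  Equil   2.3859e-05     9.584
  solve Keq expr → x = 1.322; check Q = 4.0170e+05
Then remove 3.342 M of M.
Step 2:
                  G         M
  Initial 2.3859e-05     6.242
  Change  -8.3196e-06 8.3196e-06
  Equil   1.5539e-05     6.242
  solve Keq expr → x = 8.3196e-06; check Q = 4.0170e+05

Q₀ = 6.25; Q < K (proceeds forward)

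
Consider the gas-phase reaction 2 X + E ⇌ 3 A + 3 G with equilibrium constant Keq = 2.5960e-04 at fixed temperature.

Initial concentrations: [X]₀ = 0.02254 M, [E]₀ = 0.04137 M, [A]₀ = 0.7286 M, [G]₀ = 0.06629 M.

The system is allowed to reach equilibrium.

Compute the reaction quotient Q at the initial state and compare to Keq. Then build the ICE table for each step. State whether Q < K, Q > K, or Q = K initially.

Q₀ = 5.361; Q > K (proceeds reverse)

Q₀ = 5.361 vs Keq = 2.5960e-04 ⇒ Q>K, reverse
Step 1:
                   X          E          A          G
  Initial    0.02254    0.04137     0.7286    0.06629
  Change     0.04023    0.02011   -0.06034   -0.06034
  Equil      0.06277    0.06148     0.6683   0.005951
  solve Keq expr → x = -0.02011; check Q = 2.5960e-04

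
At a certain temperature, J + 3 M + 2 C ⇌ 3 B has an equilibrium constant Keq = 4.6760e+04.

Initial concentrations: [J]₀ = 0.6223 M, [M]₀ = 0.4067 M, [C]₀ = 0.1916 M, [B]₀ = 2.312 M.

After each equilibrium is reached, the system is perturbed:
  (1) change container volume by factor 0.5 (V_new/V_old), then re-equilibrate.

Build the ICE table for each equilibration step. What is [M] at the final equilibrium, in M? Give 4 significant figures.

[M]_eq = 0.4661 M

Q₀ = 8042 vs Keq = 4.6760e+04 ⇒ Q<K, forward
Step 1:
                    J           M           C           B
  I            0.6223      0.4067      0.1916       2.312
  C          -0.03146    -0.09439    -0.06293     0.09439
  E            0.5908      0.3123      0.1287       2.406
  solve Keq expr → x = 0.03146; check Q = 4.6760e+04
Then change container volume by factor 0.5 (V_new/V_old).
Step 2:
                    J           M           C           B
  I             1.182      0.6246      0.2573       4.813
  C          -0.05286     -0.1586     -0.1057      0.1586
  E             1.129      0.4661      0.1516       4.971
  solve Keq expr → x = 0.05286; check Q = 4.6760e+04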